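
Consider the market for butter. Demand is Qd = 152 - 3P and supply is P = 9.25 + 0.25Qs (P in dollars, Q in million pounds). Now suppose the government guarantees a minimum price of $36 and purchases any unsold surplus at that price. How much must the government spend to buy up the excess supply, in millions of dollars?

2268

Rearranging supply gives Qs = 4P - 37. Equilibrium: 152 - 3P = 4P - 37, so 189 = 7P and P* = 27, Q* = 71.
The floor of 36 is above the equilibrium price 27, so it binds.
At P = 36: Qd = 152 - 3·36 = 44 and Qs = 4·36 - 37 = 107.
Surplus = Qs - Qd = 63.
Government expenditure = surplus × support price = 63 × 36 = 2268.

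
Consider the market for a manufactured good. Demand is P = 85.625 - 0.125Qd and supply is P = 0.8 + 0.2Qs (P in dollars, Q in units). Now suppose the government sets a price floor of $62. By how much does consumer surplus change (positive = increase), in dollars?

Rearranging demand gives Qd = 685 - 8P; rearranging supply gives Qs = 5P - 4. Without the control the market clears where 685 - 8P = 5P - 4, i.e. P* = 53 and Q* = 261.
Since 62 > 53, the floor is binding.
At P = 62: Qd = 685 - 8·62 = 189 and Qs = 5·62 - 4 = 306.
Consumer surplus without the control is ½ · (85.625 - 53) · 261 = 4257.5625.
With the floor, consumers buy 189 units at 62, so CS = ½ · (85.625 - 62) · 189 = 2232.5625.
Change in consumer surplus = 2232.5625 - 4257.5625 = -2025.

-2025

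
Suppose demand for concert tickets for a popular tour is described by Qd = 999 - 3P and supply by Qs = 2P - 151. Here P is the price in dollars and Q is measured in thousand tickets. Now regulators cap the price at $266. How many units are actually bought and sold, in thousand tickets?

309

In a free market, 999 - 3P = 2P - 151 gives the equilibrium P* = 230, Q* = 309.
The ceiling of 266 is above the equilibrium price 230, so it is not binding; the market clears at P* = 230, Q* = 309.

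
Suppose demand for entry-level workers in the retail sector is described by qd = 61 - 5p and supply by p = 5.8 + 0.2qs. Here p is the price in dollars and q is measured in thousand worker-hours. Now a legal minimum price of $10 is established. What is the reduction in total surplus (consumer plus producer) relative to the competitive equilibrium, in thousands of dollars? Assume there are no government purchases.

Rearranging supply gives qs = 5p - 29. Setting quantity demanded equal to quantity supplied, 61 - 5p = 5p - 29, gives p* = 9 and q* = 16.
The floor of 10 is above the equilibrium price 9, so it binds.
At p = 10: qd = 61 - 5·10 = 11 and qs = 5·10 - 29 = 21.
Quantity traded falls to 11. At q = 11 the demand price is (61 - 11)/5 = 10 and the supply price is (29 + 11)/5 = 8.
Deadweight loss = ½ · (10 - 8) · (16 - 11) = ½ · 2 · 5 = 5.

5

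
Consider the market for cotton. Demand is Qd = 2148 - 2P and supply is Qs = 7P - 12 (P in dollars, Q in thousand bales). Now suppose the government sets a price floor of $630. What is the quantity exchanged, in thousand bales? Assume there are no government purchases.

888

Without the control the market clears where 2148 - 2P = 7P - 12, i.e. P* = 240 and Q* = 1668.
The floor of 630 is above the equilibrium price 240, so it binds.
At P = 630: Qd = 2148 - 2·630 = 888 and Qs = 7·630 - 12 = 4398.
The quantity actually transacted is the short side, demand: 888.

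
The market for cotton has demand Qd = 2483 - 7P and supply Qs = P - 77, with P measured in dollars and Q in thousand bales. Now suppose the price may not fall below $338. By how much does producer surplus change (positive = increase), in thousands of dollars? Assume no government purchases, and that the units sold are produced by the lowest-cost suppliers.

Without the control the market clears where 2483 - 7P = P - 77, i.e. P* = 320 and Q* = 243.
Since 338 > 320, the floor is binding.
At P = 338: Qd = 2483 - 7·338 = 117 and Qs = 338 - 77 = 261.
Producer surplus without the control is ½ · (320 - 77) · 243 = 29524.5.
With the floor, 117 units are sold at 338. The supply price at Q = 117 is 194, so PS = ½ · [(338 - 77) + (338 - 194)] · 117 = 23692.5.
Change in producer surplus = 23692.5 - 29524.5 = -5832.

-5832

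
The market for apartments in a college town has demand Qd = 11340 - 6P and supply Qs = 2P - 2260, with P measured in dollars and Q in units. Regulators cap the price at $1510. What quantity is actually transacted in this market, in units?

760

In a free market, 11340 - 6P = 2P - 2260 gives the equilibrium P* = 1700, Q* = 1140.
Since 1510 < 1700, the ceiling is binding.
At P = 1510: Qd = 11340 - 6·1510 = 2280 and Qs = 2·1510 - 2260 = 760.
The quantity actually transacted is the short side, supply: 760.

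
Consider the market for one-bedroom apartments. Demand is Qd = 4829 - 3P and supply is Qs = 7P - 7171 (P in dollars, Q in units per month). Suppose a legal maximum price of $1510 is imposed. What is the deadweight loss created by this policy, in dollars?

0

Without the control the market clears where 4829 - 3P = 7P - 7171, i.e. P* = 1200 and Q* = 1229.
The ceiling of 1510 is above the equilibrium price 1200, so it is not binding; the market clears at P* = 1200, Q* = 1229.
Since the control does not bind, no trades are prevented and deadweight loss is zero.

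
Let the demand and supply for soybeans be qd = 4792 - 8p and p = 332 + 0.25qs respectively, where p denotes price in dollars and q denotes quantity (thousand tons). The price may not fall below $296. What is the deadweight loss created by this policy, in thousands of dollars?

Rearranging supply gives qs = 4p - 1328. Without the control the market clears where 4792 - 8p = 4p - 1328, i.e. p* = 510 and q* = 712.
Since 296 is below p* = 510, the floor does not bind and the free-market outcome prevails.
Since the control does not bind, no trades are prevented and deadweight loss is zero.

0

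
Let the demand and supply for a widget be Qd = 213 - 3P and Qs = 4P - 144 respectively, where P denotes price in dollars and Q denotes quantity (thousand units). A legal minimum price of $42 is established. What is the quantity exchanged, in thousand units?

60

Setting quantity demanded equal to quantity supplied, 213 - 3P = 4P - 144, gives P* = 51 and Q* = 60.
The floor of 42 is below the equilibrium price 51, so it is not binding; the market clears at P* = 51, Q* = 60.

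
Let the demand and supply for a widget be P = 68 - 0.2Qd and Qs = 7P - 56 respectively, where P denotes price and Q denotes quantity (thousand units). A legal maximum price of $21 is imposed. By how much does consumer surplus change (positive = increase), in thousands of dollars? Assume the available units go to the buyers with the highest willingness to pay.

386.4

Rearranging demand gives Qd = 340 - 5P. Setting quantity demanded equal to quantity supplied, 340 - 5P = 7P - 56, gives P* = 33 and Q* = 175.
The ceiling of 21 is below the equilibrium price 33, so it binds.
At P = 21: Qd = 340 - 5·21 = 235 and Qs = 7·21 - 56 = 91.
Consumer surplus without the control is ½ · (68 - 33) · 175 = 3062.5.
With the ceiling, 91 units are sold at 21 (assume they go to the highest-value buyers). The demand price at Q = 91 is 49.8, so CS = ½ · [(68 - 21) + (49.8 - 21)] · 91 = 3448.9.
Change in consumer surplus = 3448.9 - 3062.5 = 386.4.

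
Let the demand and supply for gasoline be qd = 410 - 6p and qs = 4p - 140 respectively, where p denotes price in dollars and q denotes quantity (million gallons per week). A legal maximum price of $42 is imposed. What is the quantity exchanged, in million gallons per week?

28

Setting quantity demanded equal to quantity supplied, 410 - 6p = 4p - 140, gives p* = 55 and q* = 80.
Since 42 < 55, the ceiling is binding.
At p = 42: qd = 410 - 6·42 = 158 and qs = 4·42 - 140 = 28.
The quantity actually transacted is the short side, supply: 28.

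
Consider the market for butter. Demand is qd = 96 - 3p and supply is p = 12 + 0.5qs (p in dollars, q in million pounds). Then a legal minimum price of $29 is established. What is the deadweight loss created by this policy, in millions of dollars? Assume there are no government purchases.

93.75

Rearranging supply gives qs = 2p - 24. Equilibrium: 96 - 3p = 2p - 24, so 120 = 5p and p* = 24, q* = 24.
Since 29 > 24, the floor is binding.
At p = 29: qd = 96 - 3·29 = 9 and qs = 2·29 - 24 = 34.
Quantity traded falls to 9. At q = 9 the demand price is (96 - 9)/3 = 29 and the supply price is (24 + 9)/2 = 16.5.
Deadweight loss = ½ · (29 - 16.5) · (24 - 9) = ½ · 12.5 · 15 = 93.75.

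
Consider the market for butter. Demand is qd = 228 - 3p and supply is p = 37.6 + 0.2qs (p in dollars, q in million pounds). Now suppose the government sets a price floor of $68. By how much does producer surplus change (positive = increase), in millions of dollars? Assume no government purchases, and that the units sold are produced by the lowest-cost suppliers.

Rearranging supply gives qs = 5p - 188. In a free market, 228 - 3p = 5p - 188 gives the equilibrium p* = 52, q* = 72.
Since 68 > 52, the floor is binding.
At p = 68: qd = 228 - 3·68 = 24 and qs = 5·68 - 188 = 152.
Producer surplus without the control is ½ · (52 - 37.6) · 72 = 518.4.
With the floor, 24 units are sold at 68. The supply price at q = 24 is 42.4, so PS = ½ · [(68 - 37.6) + (68 - 42.4)] · 24 = 672.
Change in producer surplus = 672 - 518.4 = 153.6.

153.6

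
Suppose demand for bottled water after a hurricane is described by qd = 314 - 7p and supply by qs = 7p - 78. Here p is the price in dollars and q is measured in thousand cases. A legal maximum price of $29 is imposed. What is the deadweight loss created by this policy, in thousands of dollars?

Setting quantity demanded equal to quantity supplied, 314 - 7p = 7p - 78, gives p* = 28 and q* = 118.
The ceiling of 29 is above the equilibrium price 28, so it is not binding; the market clears at p* = 28, q* = 118.
Since the control does not bind, no trades are prevented and deadweight loss is zero.

0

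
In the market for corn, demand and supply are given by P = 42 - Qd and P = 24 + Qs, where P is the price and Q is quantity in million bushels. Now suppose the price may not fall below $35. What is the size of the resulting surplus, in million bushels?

Rearranging demand gives Qd = 42 - P; rearranging supply gives Qs = P - 24. Setting quantity demanded equal to quantity supplied, 42 - P = P - 24, gives P* = 33 and Q* = 9.
Since 35 > 33, the floor is binding.
At P = 35: Qd = 42 - 35 = 7 and Qs = 35 - 24 = 11.
Surplus = Qs - Qd = 11 - 7 = 4.

4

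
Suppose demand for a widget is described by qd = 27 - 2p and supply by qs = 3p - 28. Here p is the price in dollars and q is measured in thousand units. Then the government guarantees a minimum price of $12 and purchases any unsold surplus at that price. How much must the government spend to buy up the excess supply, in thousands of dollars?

Equilibrium: 27 - 2p = 3p - 28, so 55 = 5p and p* = 11, q* = 5.
Because the floor (12) lies above the market-clearing price, it is binding.
At p = 12: qd = 27 - 2·12 = 3 and qs = 3·12 - 28 = 8.
Surplus = qs - qd = 5.
Government expenditure = surplus × support price = 5 × 12 = 60.

60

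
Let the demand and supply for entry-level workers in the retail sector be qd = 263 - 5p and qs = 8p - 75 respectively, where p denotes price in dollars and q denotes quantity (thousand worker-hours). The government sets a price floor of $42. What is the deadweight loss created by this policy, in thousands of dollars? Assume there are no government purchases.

1040

Setting quantity demanded equal to quantity supplied, 263 - 5p = 8p - 75, gives p* = 26 and q* = 133.
Because the floor (42) lies above the market-clearing price, it is binding.
At p = 42: qd = 263 - 5·42 = 53 and qs = 8·42 - 75 = 261.
Quantity traded falls to 53. At q = 53 the demand price is (263 - 53)/5 = 42 and the supply price is (75 + 53)/8 = 16.
Deadweight loss = ½ · (42 - 16) · (133 - 53) = ½ · 26 · 80 = 1040.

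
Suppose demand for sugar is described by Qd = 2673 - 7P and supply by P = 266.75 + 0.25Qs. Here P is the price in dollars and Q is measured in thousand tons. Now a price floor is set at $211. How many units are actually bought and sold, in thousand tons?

293

Rearranging supply gives Qs = 4P - 1067. In a free market, 2673 - 7P = 4P - 1067 gives the equilibrium P* = 340, Q* = 293.
The floor of 211 is below the equilibrium price 340, so it is not binding; the market clears at P* = 340, Q* = 293.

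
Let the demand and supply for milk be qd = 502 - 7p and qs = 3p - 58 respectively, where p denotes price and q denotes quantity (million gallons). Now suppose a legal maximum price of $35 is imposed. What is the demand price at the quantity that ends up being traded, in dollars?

Setting quantity demanded equal to quantity supplied, 502 - 7p = 3p - 58, gives p* = 56 and q* = 110.
The ceiling of 35 is below the equilibrium price 56, so it binds.
At p = 35: qd = 502 - 7·35 = 257 and qs = 3·35 - 58 = 47.
Only 47 units reach the market. On the demand curve, the marginal buyer's willingness to pay at q = 47 is (502 - 47)/7 = 65.

65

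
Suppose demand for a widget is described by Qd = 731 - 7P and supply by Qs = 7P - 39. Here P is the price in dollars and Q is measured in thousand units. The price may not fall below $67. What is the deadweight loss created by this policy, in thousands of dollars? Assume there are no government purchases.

1008

Without the control the market clears where 731 - 7P = 7P - 39, i.e. P* = 55 and Q* = 346.
Because the floor (67) lies above the market-clearing price, it is binding.
At P = 67: Qd = 731 - 7·67 = 262 and Qs = 7·67 - 39 = 430.
Quantity traded falls to 262. At Q = 262 the demand price is (731 - 262)/7 = 67 and the supply price is (39 + 262)/7 = 43.
Deadweight loss = ½ · (67 - 43) · (346 - 262) = ½ · 24 · 84 = 1008.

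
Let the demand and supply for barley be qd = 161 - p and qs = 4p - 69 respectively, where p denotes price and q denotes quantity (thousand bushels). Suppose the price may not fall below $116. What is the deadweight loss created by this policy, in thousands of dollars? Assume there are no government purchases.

In a free market, 161 - p = 4p - 69 gives the equilibrium p* = 46, q* = 115.
Since 116 > 46, the floor is binding.
At p = 116: qd = 161 - 116 = 45 and qs = 4·116 - 69 = 395.
Quantity traded falls to 45. At q = 45 the demand price is 161 - 45 = 116 and the supply price is (69 + 45)/4 = 28.5.
Deadweight loss = ½ · (116 - 28.5) · (115 - 45) = ½ · 87.5 · 70 = 3062.5.

3062.5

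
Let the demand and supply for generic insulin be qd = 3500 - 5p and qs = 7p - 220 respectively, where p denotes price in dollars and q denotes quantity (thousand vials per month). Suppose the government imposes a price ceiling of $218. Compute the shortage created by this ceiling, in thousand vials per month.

1104

Setting quantity demanded equal to quantity supplied, 3500 - 5p = 7p - 220, gives p* = 310 and q* = 1950.
Because the ceiling (218) lies below the market-clearing price, it is binding.
At p = 218: qd = 3500 - 5·218 = 2410 and qs = 7·218 - 220 = 1306.
Shortage = qd - qs = 2410 - 1306 = 1104.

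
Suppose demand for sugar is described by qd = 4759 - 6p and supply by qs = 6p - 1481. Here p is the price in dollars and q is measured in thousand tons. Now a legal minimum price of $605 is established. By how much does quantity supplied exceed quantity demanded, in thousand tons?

Setting quantity demanded equal to quantity supplied, 4759 - 6p = 6p - 1481, gives p* = 520 and q* = 1639.
Because the floor (605) lies above the market-clearing price, it is binding.
At p = 605: qd = 4759 - 6·605 = 1129 and qs = 6·605 - 1481 = 2149.
Surplus = qs - qd = 2149 - 1129 = 1020.

1020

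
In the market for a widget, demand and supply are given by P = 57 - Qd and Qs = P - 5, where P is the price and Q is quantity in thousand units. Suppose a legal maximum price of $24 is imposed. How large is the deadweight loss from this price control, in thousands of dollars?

49

Rearranging demand gives Qd = 57 - P. Without the control the market clears where 57 - P = P - 5, i.e. P* = 31 and Q* = 26.
Since 24 < 31, the ceiling is binding.
At P = 24: Qd = 57 - 24 = 33 and Qs = 24 - 5 = 19.
Quantity traded falls to 19. At Q = 19 the demand price is 57 - 19 = 38 and the supply price is 5 + 19 = 24.
Deadweight loss = ½ · (38 - 24) · (26 - 19) = ½ · 14 · 7 = 49.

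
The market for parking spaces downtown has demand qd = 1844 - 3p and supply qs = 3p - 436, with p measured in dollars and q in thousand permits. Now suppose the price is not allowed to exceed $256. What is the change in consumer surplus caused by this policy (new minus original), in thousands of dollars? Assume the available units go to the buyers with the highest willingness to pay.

18104

Setting quantity demanded equal to quantity supplied, 1844 - 3p = 3p - 436, gives p* = 380 and q* = 704.
The ceiling of 256 is below the equilibrium price 380, so it binds.
At p = 256: qd = 1844 - 3·256 = 1076 and qs = 3·256 - 436 = 332.
Consumer surplus without the control is ½ · (1844/3 - 380) · 704 = 247808/3.
With the ceiling, 332 units are sold at 256 (assume they go to the highest-value buyers). The demand price at q = 332 is 504, so CS = ½ · [(1844/3 - 256) + (504 - 256)] · 332 = 302120/3.
Change in consumer surplus = 302120/3 - 247808/3 = 18104.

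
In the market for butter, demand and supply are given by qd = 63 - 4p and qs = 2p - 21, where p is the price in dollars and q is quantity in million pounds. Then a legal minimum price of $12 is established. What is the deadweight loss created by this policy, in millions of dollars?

0

In a free market, 63 - 4p = 2p - 21 gives the equilibrium p* = 14, q* = 7.
Since 12 is below p* = 14, the floor does not bind and the free-market outcome prevails.
Since the control does not bind, no trades are prevented and deadweight loss is zero.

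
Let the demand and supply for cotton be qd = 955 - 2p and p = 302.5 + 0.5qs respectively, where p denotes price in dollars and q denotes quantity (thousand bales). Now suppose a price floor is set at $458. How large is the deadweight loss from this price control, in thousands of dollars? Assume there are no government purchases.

9248

Rearranging supply gives qs = 2p - 605. Equilibrium: 955 - 2p = 2p - 605, so 1560 = 4p and p* = 390, q* = 175.
Because the floor (458) lies above the market-clearing price, it is binding.
At p = 458: qd = 955 - 2·458 = 39 and qs = 2·458 - 605 = 311.
Quantity traded falls to 39. At q = 39 the demand price is (955 - 39)/2 = 458 and the supply price is (605 + 39)/2 = 322.
Deadweight loss = ½ · (458 - 322) · (175 - 39) = ½ · 136 · 136 = 9248.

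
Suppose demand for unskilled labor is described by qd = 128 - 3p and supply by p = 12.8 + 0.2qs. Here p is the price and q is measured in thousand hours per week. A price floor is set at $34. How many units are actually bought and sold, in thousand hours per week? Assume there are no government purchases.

Rearranging supply gives qs = 5p - 64. Without the control the market clears where 128 - 3p = 5p - 64, i.e. p* = 24 and q* = 56.
The floor of 34 is above the equilibrium price 24, so it binds.
At p = 34: qd = 128 - 3·34 = 26 and qs = 5·34 - 64 = 106.
The quantity actually transacted is the short side, demand: 26.

26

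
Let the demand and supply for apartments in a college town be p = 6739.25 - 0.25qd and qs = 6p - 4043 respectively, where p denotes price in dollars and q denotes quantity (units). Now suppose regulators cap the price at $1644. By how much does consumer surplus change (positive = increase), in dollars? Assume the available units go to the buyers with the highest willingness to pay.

-1064336

Rearranging demand gives qd = 26957 - 4p. In a free market, 26957 - 4p = 6p - 4043 gives the equilibrium p* = 3100, q* = 14557.
Since 1644 < 3100, the ceiling is binding.
At p = 1644: qd = 26957 - 4·1644 = 20381 and qs = 6·1644 - 4043 = 5821.
Consumer surplus without the control is ½ · (6739.25 - 3100) · 14557 = 26488281.125.
With the ceiling, 5821 units are sold at 1644 (assume they go to the highest-value buyers). The demand price at q = 5821 is 5284, so CS = ½ · [(6739.25 - 1644) + (5284 - 1644)] · 5821 = 25423945.125.
Change in consumer surplus = 25423945.125 - 26488281.125 = -1064336.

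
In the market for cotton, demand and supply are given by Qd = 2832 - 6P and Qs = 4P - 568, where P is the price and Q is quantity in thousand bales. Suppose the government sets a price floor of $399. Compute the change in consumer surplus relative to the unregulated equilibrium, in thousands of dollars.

-36285

Without the control the market clears where 2832 - 6P = 4P - 568, i.e. P* = 340 and Q* = 792.
The floor of 399 is above the equilibrium price 340, so it binds.
At P = 399: Qd = 2832 - 6·399 = 438 and Qs = 4·399 - 568 = 1028.
Consumer surplus without the control is ½ · (472 - 340) · 792 = 52272.
With the floor, consumers buy 438 units at 399, so CS = ½ · (472 - 399) · 438 = 15987.
Change in consumer surplus = 15987 - 52272 = -36285.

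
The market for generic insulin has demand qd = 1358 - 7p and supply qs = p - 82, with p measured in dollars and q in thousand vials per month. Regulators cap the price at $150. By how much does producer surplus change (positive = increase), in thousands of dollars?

In a free market, 1358 - 7p = p - 82 gives the equilibrium p* = 180, q* = 98.
Because the ceiling (150) lies below the market-clearing price, it is binding.
At p = 150: qd = 1358 - 7·150 = 308 and qs = 150 - 82 = 68.
Producer surplus without the control is ½ · (180 - 82) · 98 = 4802.
With the ceiling, producers sell 68 units at 150, so PS = ½ · (150 - 82) · 68 = 2312.
Change in producer surplus = 2312 - 4802 = -2490.

-2490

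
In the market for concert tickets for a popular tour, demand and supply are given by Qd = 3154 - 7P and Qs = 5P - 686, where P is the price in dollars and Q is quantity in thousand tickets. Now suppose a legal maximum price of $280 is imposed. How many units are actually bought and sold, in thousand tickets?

Equilibrium: 3154 - 7P = 5P - 686, so 3840 = 12P and P* = 320, Q* = 914.
Since 280 < 320, the ceiling is binding.
At P = 280: Qd = 3154 - 7·280 = 1194 and Qs = 5·280 - 686 = 714.
The quantity actually transacted is the short side, supply: 714.

714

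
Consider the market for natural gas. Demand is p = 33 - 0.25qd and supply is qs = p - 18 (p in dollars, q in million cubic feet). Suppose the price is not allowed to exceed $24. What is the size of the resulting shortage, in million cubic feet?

30

Rearranging demand gives qd = 132 - 4p. Without the control the market clears where 132 - 4p = p - 18, i.e. p* = 30 and q* = 12.
Because the ceiling (24) lies below the market-clearing price, it is binding.
At p = 24: qd = 132 - 4·24 = 36 and qs = 24 - 18 = 6.
Shortage = qd - qs = 36 - 6 = 30.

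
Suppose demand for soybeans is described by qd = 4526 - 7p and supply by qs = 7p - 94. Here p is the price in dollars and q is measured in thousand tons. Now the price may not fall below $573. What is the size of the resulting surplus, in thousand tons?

3402

Without the control the market clears where 4526 - 7p = 7p - 94, i.e. p* = 330 and q* = 2216.
Since 573 > 330, the floor is binding.
At p = 573: qd = 4526 - 7·573 = 515 and qs = 7·573 - 94 = 3917.
Surplus = qs - qd = 3917 - 515 = 3402.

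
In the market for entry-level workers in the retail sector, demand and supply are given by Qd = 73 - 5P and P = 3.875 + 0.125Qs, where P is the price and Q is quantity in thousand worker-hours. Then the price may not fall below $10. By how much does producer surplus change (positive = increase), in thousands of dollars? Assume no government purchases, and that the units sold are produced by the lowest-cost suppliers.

39.75

Rearranging supply gives Qs = 8P - 31. Equilibrium: 73 - 5P = 8P - 31, so 104 = 13P and P* = 8, Q* = 33.
Since 10 > 8, the floor is binding.
At P = 10: Qd = 73 - 5·10 = 23 and Qs = 8·10 - 31 = 49.
Producer surplus without the control is ½ · (8 - 3.875) · 33 = 68.0625.
With the floor, 23 units are sold at 10. The supply price at Q = 23 is 6.75, so PS = ½ · [(10 - 3.875) + (10 - 6.75)] · 23 = 107.8125.
Change in producer surplus = 107.8125 - 68.0625 = 39.75.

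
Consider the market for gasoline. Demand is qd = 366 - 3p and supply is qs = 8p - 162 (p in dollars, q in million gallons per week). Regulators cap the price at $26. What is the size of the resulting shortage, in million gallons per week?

242

Setting quantity demanded equal to quantity supplied, 366 - 3p = 8p - 162, gives p* = 48 and q* = 222.
The ceiling of 26 is below the equilibrium price 48, so it binds.
At p = 26: qd = 366 - 3·26 = 288 and qs = 8·26 - 162 = 46.
Shortage = qd - qs = 288 - 46 = 242.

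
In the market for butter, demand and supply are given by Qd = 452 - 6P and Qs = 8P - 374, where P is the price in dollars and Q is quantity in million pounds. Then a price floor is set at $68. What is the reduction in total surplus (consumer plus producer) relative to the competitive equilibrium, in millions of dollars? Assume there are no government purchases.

425.25

Setting quantity demanded equal to quantity supplied, 452 - 6P = 8P - 374, gives P* = 59 and Q* = 98.
Because the floor (68) lies above the market-clearing price, it is binding.
At P = 68: Qd = 452 - 6·68 = 44 and Qs = 8·68 - 374 = 170.
Quantity traded falls to 44. At Q = 44 the demand price is (452 - 44)/6 = 68 and the supply price is (374 + 44)/8 = 52.25.
Deadweight loss = ½ · (68 - 52.25) · (98 - 44) = ½ · 15.75 · 54 = 425.25.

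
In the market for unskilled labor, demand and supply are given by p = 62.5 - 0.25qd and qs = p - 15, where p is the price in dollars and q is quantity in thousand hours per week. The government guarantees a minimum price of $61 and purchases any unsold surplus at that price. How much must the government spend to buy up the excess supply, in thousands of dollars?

Rearranging demand gives qd = 250 - 4p. Without the control the market clears where 250 - 4p = p - 15, i.e. p* = 53 and q* = 38.
Because the floor (61) lies above the market-clearing price, it is binding.
At p = 61: qd = 250 - 4·61 = 6 and qs = 61 - 15 = 46.
Surplus = qs - qd = 40.
Government expenditure = surplus × support price = 40 × 61 = 2440.

2440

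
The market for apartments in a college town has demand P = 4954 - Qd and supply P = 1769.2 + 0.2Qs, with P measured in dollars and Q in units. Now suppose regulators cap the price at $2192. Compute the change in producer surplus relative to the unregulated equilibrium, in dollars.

-257472

Rearranging demand gives Qd = 4954 - P; rearranging supply gives Qs = 5P - 8846. In a free market, 4954 - P = 5P - 8846 gives the equilibrium P* = 2300, Q* = 2654.
Since 2192 < 2300, the ceiling is binding.
At P = 2192: Qd = 4954 - 2192 = 2762 and Qs = 5·2192 - 8846 = 2114.
Producer surplus without the control is ½ · (2300 - 1769.2) · 2654 = 704371.6.
With the ceiling, producers sell 2114 units at 2192, so PS = ½ · (2192 - 1769.2) · 2114 = 446899.6.
Change in producer surplus = 446899.6 - 704371.6 = -257472.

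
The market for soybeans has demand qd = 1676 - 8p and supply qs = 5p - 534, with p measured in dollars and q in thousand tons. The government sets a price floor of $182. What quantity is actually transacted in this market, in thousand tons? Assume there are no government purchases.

220

Equilibrium: 1676 - 8p = 5p - 534, so 2210 = 13p and p* = 170, q* = 316.
The floor of 182 is above the equilibrium price 170, so it binds.
At p = 182: qd = 1676 - 8·182 = 220 and qs = 5·182 - 534 = 376.
The quantity actually transacted is the short side, demand: 220.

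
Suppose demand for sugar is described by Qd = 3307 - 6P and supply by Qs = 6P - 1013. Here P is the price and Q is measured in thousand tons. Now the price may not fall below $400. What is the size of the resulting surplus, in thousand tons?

480

Equilibrium: 3307 - 6P = 6P - 1013, so 4320 = 12P and P* = 360, Q* = 1147.
Since 400 > 360, the floor is binding.
At P = 400: Qd = 3307 - 6·400 = 907 and Qs = 6·400 - 1013 = 1387.
Surplus = Qs - Qd = 1387 - 907 = 480.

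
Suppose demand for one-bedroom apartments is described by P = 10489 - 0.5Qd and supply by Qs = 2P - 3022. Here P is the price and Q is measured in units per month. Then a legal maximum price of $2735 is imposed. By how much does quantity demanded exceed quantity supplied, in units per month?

Rearranging demand gives Qd = 20978 - 2P. In a free market, 20978 - 2P = 2P - 3022 gives the equilibrium P* = 6000, Q* = 8978.
Since 2735 < 6000, the ceiling is binding.
At P = 2735: Qd = 20978 - 2·2735 = 15508 and Qs = 2·2735 - 3022 = 2448.
Shortage = Qd - Qs = 15508 - 2448 = 13060.

13060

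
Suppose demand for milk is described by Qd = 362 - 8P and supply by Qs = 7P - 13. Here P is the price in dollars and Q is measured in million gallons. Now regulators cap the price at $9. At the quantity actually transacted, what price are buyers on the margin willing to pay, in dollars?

39

Equilibrium: 362 - 8P = 7P - 13, so 375 = 15P and P* = 25, Q* = 162.
The ceiling of 9 is below the equilibrium price 25, so it binds.
At P = 9: Qd = 362 - 8·9 = 290 and Qs = 7·9 - 13 = 50.
Only 50 units reach the market. On the demand curve, the marginal buyer's willingness to pay at Q = 50 is (362 - 50)/8 = 39.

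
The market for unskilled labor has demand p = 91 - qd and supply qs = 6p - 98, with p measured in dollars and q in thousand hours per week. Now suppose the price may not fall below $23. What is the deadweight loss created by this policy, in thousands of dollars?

Rearranging demand gives qd = 91 - p. In a free market, 91 - p = 6p - 98 gives the equilibrium p* = 27, q* = 64.
Since 23 is below p* = 27, the floor does not bind and the free-market outcome prevails.
Since the control does not bind, no trades are prevented and deadweight loss is zero.

0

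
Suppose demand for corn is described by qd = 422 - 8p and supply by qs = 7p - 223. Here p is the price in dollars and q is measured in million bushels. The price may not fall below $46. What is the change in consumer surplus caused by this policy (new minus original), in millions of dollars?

Without the control the market clears where 422 - 8p = 7p - 223, i.e. p* = 43 and q* = 78.
Because the floor (46) lies above the market-clearing price, it is binding.
At p = 46: qd = 422 - 8·46 = 54 and qs = 7·46 - 223 = 99.
Consumer surplus without the control is ½ · (52.75 - 43) · 78 = 380.25.
With the floor, consumers buy 54 units at 46, so CS = ½ · (52.75 - 46) · 54 = 182.25.
Change in consumer surplus = 182.25 - 380.25 = -198.

-198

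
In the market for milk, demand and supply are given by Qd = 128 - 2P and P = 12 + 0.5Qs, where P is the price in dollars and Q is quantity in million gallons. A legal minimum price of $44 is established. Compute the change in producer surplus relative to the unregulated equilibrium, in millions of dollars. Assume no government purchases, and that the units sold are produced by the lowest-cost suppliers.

Rearranging supply gives Qs = 2P - 24. Without the control the market clears where 128 - 2P = 2P - 24, i.e. P* = 38 and Q* = 52.
Since 44 > 38, the floor is binding.
At P = 44: Qd = 128 - 2·44 = 40 and Qs = 2·44 - 24 = 64.
Producer surplus without the control is ½ · (38 - 12) · 52 = 676.
With the floor, 40 units are sold at 44. The supply price at Q = 40 is 32, so PS = ½ · [(44 - 12) + (44 - 32)] · 40 = 880.
Change in producer surplus = 880 - 676 = 204.

204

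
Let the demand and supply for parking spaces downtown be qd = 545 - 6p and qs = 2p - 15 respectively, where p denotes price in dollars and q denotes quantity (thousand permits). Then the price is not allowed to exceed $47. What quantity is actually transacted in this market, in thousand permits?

79

Without the control the market clears where 545 - 6p = 2p - 15, i.e. p* = 70 and q* = 125.
Since 47 < 70, the ceiling is binding.
At p = 47: qd = 545 - 6·47 = 263 and qs = 2·47 - 15 = 79.
The quantity actually transacted is the short side, supply: 79.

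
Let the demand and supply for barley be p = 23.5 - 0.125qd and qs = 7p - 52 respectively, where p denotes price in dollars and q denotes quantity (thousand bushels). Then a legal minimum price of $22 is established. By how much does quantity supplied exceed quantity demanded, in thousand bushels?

Rearranging demand gives qd = 188 - 8p. Without the control the market clears where 188 - 8p = 7p - 52, i.e. p* = 16 and q* = 60.
Because the floor (22) lies above the market-clearing price, it is binding.
At p = 22: qd = 188 - 8·22 = 12 and qs = 7·22 - 52 = 102.
Surplus = qs - qd = 102 - 12 = 90.

90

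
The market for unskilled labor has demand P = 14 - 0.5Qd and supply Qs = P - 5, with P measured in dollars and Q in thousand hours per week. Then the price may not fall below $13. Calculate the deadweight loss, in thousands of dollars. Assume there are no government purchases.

Rearranging demand gives Qd = 28 - 2P. Setting quantity demanded equal to quantity supplied, 28 - 2P = P - 5, gives P* = 11 and Q* = 6.
Because the floor (13) lies above the market-clearing price, it is binding.
At P = 13: Qd = 28 - 2·13 = 2 and Qs = 13 - 5 = 8.
Quantity traded falls to 2. At Q = 2 the demand price is (28 - 2)/2 = 13 and the supply price is 5 + 2 = 7.
Deadweight loss = ½ · (13 - 7) · (6 - 2) = ½ · 6 · 4 = 12.

12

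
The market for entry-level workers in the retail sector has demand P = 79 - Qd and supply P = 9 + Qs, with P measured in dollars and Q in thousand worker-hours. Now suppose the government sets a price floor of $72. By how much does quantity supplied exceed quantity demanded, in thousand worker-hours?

56

Rearranging demand gives Qd = 79 - P; rearranging supply gives Qs = P - 9. Without the control the market clears where 79 - P = P - 9, i.e. P* = 44 and Q* = 35.
The floor of 72 is above the equilibrium price 44, so it binds.
At P = 72: Qd = 79 - 72 = 7 and Qs = 72 - 9 = 63.
Surplus = Qs - Qd = 63 - 7 = 56.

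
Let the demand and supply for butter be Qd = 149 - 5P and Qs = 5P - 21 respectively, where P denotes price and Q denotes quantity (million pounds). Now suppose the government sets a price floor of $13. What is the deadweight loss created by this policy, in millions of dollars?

Without the control the market clears where 149 - 5P = 5P - 21, i.e. P* = 17 and Q* = 64.
The floor of 13 is below the equilibrium price 17, so it is not binding; the market clears at P* = 17, Q* = 64.
Since the control does not bind, no trades are prevented and deadweight loss is zero.

0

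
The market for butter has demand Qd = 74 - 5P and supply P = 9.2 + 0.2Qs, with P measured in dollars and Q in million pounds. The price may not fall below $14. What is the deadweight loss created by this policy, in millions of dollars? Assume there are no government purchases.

Rearranging supply gives Qs = 5P - 46. In a free market, 74 - 5P = 5P - 46 gives the equilibrium P* = 12, Q* = 14.
Since 14 > 12, the floor is binding.
At P = 14: Qd = 74 - 5·14 = 4 and Qs = 5·14 - 46 = 24.
Quantity traded falls to 4. At Q = 4 the demand price is (74 - 4)/5 = 14 and the supply price is (46 + 4)/5 = 10.
Deadweight loss = ½ · (14 - 10) · (14 - 4) = ½ · 4 · 10 = 20.

20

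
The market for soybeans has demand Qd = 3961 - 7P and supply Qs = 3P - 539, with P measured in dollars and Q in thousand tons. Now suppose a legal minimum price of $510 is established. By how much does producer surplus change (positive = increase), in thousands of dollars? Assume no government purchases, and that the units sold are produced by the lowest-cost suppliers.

Setting quantity demanded equal to quantity supplied, 3961 - 7P = 3P - 539, gives P* = 450 and Q* = 811.
Because the floor (510) lies above the market-clearing price, it is binding.
At P = 510: Qd = 3961 - 7·510 = 391 and Qs = 3·510 - 539 = 991.
Producer surplus without the control is ½ · (450 - 539/3) · 811 = 657721/6.
With the floor, 391 units are sold at 510. The supply price at Q = 391 is 310, so PS = ½ · [(510 - 539/3) + (510 - 310)] · 391 = 622081/6.
Change in producer surplus = 622081/6 - 657721/6 = -5940.

-5940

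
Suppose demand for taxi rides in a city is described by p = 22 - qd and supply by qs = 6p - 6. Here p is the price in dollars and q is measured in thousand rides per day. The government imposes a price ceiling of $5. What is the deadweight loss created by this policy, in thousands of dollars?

0

Rearranging demand gives qd = 22 - p. Equilibrium: 22 - p = 6p - 6, so 28 = 7p and p* = 4, q* = 18.
The ceiling of 5 is above the equilibrium price 4, so it is not binding; the market clears at p* = 4, q* = 18.
Since the control does not bind, no trades are prevented and deadweight loss is zero.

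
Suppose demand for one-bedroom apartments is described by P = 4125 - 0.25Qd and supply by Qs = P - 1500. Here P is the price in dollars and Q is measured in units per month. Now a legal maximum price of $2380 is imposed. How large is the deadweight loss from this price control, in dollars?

Rearranging demand gives Qd = 16500 - 4P. In a free market, 16500 - 4P = P - 1500 gives the equilibrium P* = 3600, Q* = 2100.
The ceiling of 2380 is below the equilibrium price 3600, so it binds.
At P = 2380: Qd = 16500 - 4·2380 = 6980 and Qs = 2380 - 1500 = 880.
Quantity traded falls to 880. At Q = 880 the demand price is (16500 - 880)/4 = 3905 and the supply price is 1500 + 880 = 2380.
Deadweight loss = ½ · (3905 - 2380) · (2100 - 880) = ½ · 1525 · 1220 = 930250.

930250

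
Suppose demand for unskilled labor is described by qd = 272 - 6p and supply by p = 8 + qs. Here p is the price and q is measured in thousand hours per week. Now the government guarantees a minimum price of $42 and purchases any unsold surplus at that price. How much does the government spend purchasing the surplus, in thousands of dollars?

Rearranging supply gives qs = p - 8. In a free market, 272 - 6p = p - 8 gives the equilibrium p* = 40, q* = 32.
The floor of 42 is above the equilibrium price 40, so it binds.
At p = 42: qd = 272 - 6·42 = 20 and qs = 42 - 8 = 34.
Surplus = qs - qd = 14.
Government expenditure = surplus × support price = 14 × 42 = 588.

588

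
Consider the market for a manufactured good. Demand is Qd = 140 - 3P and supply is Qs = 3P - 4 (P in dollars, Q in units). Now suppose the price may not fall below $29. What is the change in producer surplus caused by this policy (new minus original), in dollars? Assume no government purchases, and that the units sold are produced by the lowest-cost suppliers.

Equilibrium: 140 - 3P = 3P - 4, so 144 = 6P and P* = 24, Q* = 68.
Since 29 > 24, the floor is binding.
At P = 29: Qd = 140 - 3·29 = 53 and Qs = 3·29 - 4 = 83.
Producer surplus without the control is ½ · (24 - 4/3) · 68 = 2312/3.
With the floor, 53 units are sold at 29. The supply price at Q = 53 is 19, so PS = ½ · [(29 - 4/3) + (29 - 19)] · 53 = 5989/6.
Change in producer surplus = 5989/6 - 2312/3 = 227.5.

227.5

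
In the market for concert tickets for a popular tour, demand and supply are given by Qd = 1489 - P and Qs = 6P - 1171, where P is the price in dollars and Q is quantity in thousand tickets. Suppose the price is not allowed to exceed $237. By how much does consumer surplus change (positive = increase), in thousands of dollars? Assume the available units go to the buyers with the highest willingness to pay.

In a free market, 1489 - P = 6P - 1171 gives the equilibrium P* = 380, Q* = 1109.
Because the ceiling (237) lies below the market-clearing price, it is binding.
At P = 237: Qd = 1489 - 237 = 1252 and Qs = 6·237 - 1171 = 251.
Consumer surplus without the control is ½ · (1489 - 380) · 1109 = 614940.5.
With the ceiling, 251 units are sold at 237 (assume they go to the highest-value buyers). The demand price at Q = 251 is 1238, so CS = ½ · [(1489 - 237) + (1238 - 237)] · 251 = 282751.5.
Change in consumer surplus = 282751.5 - 614940.5 = -332189.

-332189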